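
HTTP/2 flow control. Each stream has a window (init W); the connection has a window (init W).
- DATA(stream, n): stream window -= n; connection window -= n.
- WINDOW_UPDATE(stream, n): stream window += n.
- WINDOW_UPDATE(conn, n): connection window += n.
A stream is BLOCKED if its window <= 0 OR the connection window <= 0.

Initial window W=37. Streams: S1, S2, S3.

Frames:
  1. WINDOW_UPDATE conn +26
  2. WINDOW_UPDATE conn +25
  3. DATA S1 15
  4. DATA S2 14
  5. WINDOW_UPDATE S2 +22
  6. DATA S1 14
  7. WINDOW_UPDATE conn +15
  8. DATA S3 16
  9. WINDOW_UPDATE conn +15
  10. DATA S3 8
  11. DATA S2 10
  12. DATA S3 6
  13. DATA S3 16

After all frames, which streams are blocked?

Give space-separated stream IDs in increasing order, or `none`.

Answer: S3

Derivation:
Op 1: conn=63 S1=37 S2=37 S3=37 blocked=[]
Op 2: conn=88 S1=37 S2=37 S3=37 blocked=[]
Op 3: conn=73 S1=22 S2=37 S3=37 blocked=[]
Op 4: conn=59 S1=22 S2=23 S3=37 blocked=[]
Op 5: conn=59 S1=22 S2=45 S3=37 blocked=[]
Op 6: conn=45 S1=8 S2=45 S3=37 blocked=[]
Op 7: conn=60 S1=8 S2=45 S3=37 blocked=[]
Op 8: conn=44 S1=8 S2=45 S3=21 blocked=[]
Op 9: conn=59 S1=8 S2=45 S3=21 blocked=[]
Op 10: conn=51 S1=8 S2=45 S3=13 blocked=[]
Op 11: conn=41 S1=8 S2=35 S3=13 blocked=[]
Op 12: conn=35 S1=8 S2=35 S3=7 blocked=[]
Op 13: conn=19 S1=8 S2=35 S3=-9 blocked=[3]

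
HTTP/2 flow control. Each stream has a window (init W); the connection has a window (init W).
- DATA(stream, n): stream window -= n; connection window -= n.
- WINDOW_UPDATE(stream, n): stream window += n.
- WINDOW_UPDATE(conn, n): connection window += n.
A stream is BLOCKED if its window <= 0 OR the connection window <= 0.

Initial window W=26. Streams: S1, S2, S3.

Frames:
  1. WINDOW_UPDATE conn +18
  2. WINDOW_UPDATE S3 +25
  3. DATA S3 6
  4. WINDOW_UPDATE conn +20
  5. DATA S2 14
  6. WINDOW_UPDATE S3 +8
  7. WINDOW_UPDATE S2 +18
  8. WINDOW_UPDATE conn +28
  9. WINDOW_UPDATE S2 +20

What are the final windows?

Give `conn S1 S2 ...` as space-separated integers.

Answer: 72 26 50 53

Derivation:
Op 1: conn=44 S1=26 S2=26 S3=26 blocked=[]
Op 2: conn=44 S1=26 S2=26 S3=51 blocked=[]
Op 3: conn=38 S1=26 S2=26 S3=45 blocked=[]
Op 4: conn=58 S1=26 S2=26 S3=45 blocked=[]
Op 5: conn=44 S1=26 S2=12 S3=45 blocked=[]
Op 6: conn=44 S1=26 S2=12 S3=53 blocked=[]
Op 7: conn=44 S1=26 S2=30 S3=53 blocked=[]
Op 8: conn=72 S1=26 S2=30 S3=53 blocked=[]
Op 9: conn=72 S1=26 S2=50 S3=53 blocked=[]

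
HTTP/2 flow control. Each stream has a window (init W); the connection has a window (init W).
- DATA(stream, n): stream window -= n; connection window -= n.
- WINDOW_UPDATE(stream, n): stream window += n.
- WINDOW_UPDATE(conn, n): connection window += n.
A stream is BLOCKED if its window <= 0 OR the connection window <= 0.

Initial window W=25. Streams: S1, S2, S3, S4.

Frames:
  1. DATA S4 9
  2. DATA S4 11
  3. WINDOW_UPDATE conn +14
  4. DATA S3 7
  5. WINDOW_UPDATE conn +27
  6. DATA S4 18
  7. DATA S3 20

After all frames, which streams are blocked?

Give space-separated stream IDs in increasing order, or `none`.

Answer: S3 S4

Derivation:
Op 1: conn=16 S1=25 S2=25 S3=25 S4=16 blocked=[]
Op 2: conn=5 S1=25 S2=25 S3=25 S4=5 blocked=[]
Op 3: conn=19 S1=25 S2=25 S3=25 S4=5 blocked=[]
Op 4: conn=12 S1=25 S2=25 S3=18 S4=5 blocked=[]
Op 5: conn=39 S1=25 S2=25 S3=18 S4=5 blocked=[]
Op 6: conn=21 S1=25 S2=25 S3=18 S4=-13 blocked=[4]
Op 7: conn=1 S1=25 S2=25 S3=-2 S4=-13 blocked=[3, 4]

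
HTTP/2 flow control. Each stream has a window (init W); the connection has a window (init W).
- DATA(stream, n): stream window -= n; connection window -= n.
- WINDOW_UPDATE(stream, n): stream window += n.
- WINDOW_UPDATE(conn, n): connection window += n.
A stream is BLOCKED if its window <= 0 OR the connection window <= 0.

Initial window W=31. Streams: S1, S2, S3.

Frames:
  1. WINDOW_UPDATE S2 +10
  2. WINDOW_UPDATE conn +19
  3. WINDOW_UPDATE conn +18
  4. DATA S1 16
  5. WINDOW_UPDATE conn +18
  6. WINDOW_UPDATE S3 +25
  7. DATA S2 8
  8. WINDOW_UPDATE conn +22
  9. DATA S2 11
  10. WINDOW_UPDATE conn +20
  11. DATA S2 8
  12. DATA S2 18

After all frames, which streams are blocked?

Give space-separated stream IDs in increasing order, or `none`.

Answer: S2

Derivation:
Op 1: conn=31 S1=31 S2=41 S3=31 blocked=[]
Op 2: conn=50 S1=31 S2=41 S3=31 blocked=[]
Op 3: conn=68 S1=31 S2=41 S3=31 blocked=[]
Op 4: conn=52 S1=15 S2=41 S3=31 blocked=[]
Op 5: conn=70 S1=15 S2=41 S3=31 blocked=[]
Op 6: conn=70 S1=15 S2=41 S3=56 blocked=[]
Op 7: conn=62 S1=15 S2=33 S3=56 blocked=[]
Op 8: conn=84 S1=15 S2=33 S3=56 blocked=[]
Op 9: conn=73 S1=15 S2=22 S3=56 blocked=[]
Op 10: conn=93 S1=15 S2=22 S3=56 blocked=[]
Op 11: conn=85 S1=15 S2=14 S3=56 blocked=[]
Op 12: conn=67 S1=15 S2=-4 S3=56 blocked=[2]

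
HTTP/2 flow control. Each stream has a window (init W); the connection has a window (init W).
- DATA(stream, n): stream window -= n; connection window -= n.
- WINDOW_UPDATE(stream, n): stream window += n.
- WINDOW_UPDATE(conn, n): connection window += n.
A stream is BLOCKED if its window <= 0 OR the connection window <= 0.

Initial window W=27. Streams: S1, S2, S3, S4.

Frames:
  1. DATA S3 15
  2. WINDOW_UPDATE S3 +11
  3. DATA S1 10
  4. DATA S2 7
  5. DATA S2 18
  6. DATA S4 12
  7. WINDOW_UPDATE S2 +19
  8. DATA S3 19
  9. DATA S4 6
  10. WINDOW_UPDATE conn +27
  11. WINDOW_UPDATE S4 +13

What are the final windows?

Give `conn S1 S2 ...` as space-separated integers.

Answer: -33 17 21 4 22

Derivation:
Op 1: conn=12 S1=27 S2=27 S3=12 S4=27 blocked=[]
Op 2: conn=12 S1=27 S2=27 S3=23 S4=27 blocked=[]
Op 3: conn=2 S1=17 S2=27 S3=23 S4=27 blocked=[]
Op 4: conn=-5 S1=17 S2=20 S3=23 S4=27 blocked=[1, 2, 3, 4]
Op 5: conn=-23 S1=17 S2=2 S3=23 S4=27 blocked=[1, 2, 3, 4]
Op 6: conn=-35 S1=17 S2=2 S3=23 S4=15 blocked=[1, 2, 3, 4]
Op 7: conn=-35 S1=17 S2=21 S3=23 S4=15 blocked=[1, 2, 3, 4]
Op 8: conn=-54 S1=17 S2=21 S3=4 S4=15 blocked=[1, 2, 3, 4]
Op 9: conn=-60 S1=17 S2=21 S3=4 S4=9 blocked=[1, 2, 3, 4]
Op 10: conn=-33 S1=17 S2=21 S3=4 S4=9 blocked=[1, 2, 3, 4]
Op 11: conn=-33 S1=17 S2=21 S3=4 S4=22 blocked=[1, 2, 3, 4]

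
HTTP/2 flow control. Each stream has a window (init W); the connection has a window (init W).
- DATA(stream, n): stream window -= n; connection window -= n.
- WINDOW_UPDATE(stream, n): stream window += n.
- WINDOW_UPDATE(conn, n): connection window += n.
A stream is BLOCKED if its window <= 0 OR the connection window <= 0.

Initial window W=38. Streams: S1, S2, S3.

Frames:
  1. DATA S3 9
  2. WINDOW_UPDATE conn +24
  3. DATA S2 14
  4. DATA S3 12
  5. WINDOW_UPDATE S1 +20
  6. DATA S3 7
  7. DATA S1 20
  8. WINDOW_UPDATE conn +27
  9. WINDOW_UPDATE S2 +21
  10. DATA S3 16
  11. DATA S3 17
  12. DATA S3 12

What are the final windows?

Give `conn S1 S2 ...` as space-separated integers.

Answer: -18 38 45 -35

Derivation:
Op 1: conn=29 S1=38 S2=38 S3=29 blocked=[]
Op 2: conn=53 S1=38 S2=38 S3=29 blocked=[]
Op 3: conn=39 S1=38 S2=24 S3=29 blocked=[]
Op 4: conn=27 S1=38 S2=24 S3=17 blocked=[]
Op 5: conn=27 S1=58 S2=24 S3=17 blocked=[]
Op 6: conn=20 S1=58 S2=24 S3=10 blocked=[]
Op 7: conn=0 S1=38 S2=24 S3=10 blocked=[1, 2, 3]
Op 8: conn=27 S1=38 S2=24 S3=10 blocked=[]
Op 9: conn=27 S1=38 S2=45 S3=10 blocked=[]
Op 10: conn=11 S1=38 S2=45 S3=-6 blocked=[3]
Op 11: conn=-6 S1=38 S2=45 S3=-23 blocked=[1, 2, 3]
Op 12: conn=-18 S1=38 S2=45 S3=-35 blocked=[1, 2, 3]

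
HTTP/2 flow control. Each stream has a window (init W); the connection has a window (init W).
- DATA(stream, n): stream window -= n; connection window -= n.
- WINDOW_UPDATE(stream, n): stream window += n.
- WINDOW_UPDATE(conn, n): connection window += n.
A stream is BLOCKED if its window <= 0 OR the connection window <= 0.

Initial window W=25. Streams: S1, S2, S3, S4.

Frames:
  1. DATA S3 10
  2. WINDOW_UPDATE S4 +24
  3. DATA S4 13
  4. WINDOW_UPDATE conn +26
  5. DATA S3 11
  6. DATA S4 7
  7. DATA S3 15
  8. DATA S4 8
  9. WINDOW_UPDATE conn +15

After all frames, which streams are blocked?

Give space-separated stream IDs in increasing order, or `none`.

Answer: S3

Derivation:
Op 1: conn=15 S1=25 S2=25 S3=15 S4=25 blocked=[]
Op 2: conn=15 S1=25 S2=25 S3=15 S4=49 blocked=[]
Op 3: conn=2 S1=25 S2=25 S3=15 S4=36 blocked=[]
Op 4: conn=28 S1=25 S2=25 S3=15 S4=36 blocked=[]
Op 5: conn=17 S1=25 S2=25 S3=4 S4=36 blocked=[]
Op 6: conn=10 S1=25 S2=25 S3=4 S4=29 blocked=[]
Op 7: conn=-5 S1=25 S2=25 S3=-11 S4=29 blocked=[1, 2, 3, 4]
Op 8: conn=-13 S1=25 S2=25 S3=-11 S4=21 blocked=[1, 2, 3, 4]
Op 9: conn=2 S1=25 S2=25 S3=-11 S4=21 blocked=[3]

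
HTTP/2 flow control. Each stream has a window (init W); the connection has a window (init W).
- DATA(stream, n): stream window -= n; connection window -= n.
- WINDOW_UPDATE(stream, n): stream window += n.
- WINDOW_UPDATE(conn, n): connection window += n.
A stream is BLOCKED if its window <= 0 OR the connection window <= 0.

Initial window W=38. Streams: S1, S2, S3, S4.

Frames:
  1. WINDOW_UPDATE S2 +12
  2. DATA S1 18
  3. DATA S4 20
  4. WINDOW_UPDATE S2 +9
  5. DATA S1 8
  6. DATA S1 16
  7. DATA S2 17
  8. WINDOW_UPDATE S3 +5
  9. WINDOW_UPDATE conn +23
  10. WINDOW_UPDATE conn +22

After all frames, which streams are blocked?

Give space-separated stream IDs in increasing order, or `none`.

Answer: S1

Derivation:
Op 1: conn=38 S1=38 S2=50 S3=38 S4=38 blocked=[]
Op 2: conn=20 S1=20 S2=50 S3=38 S4=38 blocked=[]
Op 3: conn=0 S1=20 S2=50 S3=38 S4=18 blocked=[1, 2, 3, 4]
Op 4: conn=0 S1=20 S2=59 S3=38 S4=18 blocked=[1, 2, 3, 4]
Op 5: conn=-8 S1=12 S2=59 S3=38 S4=18 blocked=[1, 2, 3, 4]
Op 6: conn=-24 S1=-4 S2=59 S3=38 S4=18 blocked=[1, 2, 3, 4]
Op 7: conn=-41 S1=-4 S2=42 S3=38 S4=18 blocked=[1, 2, 3, 4]
Op 8: conn=-41 S1=-4 S2=42 S3=43 S4=18 blocked=[1, 2, 3, 4]
Op 9: conn=-18 S1=-4 S2=42 S3=43 S4=18 blocked=[1, 2, 3, 4]
Op 10: conn=4 S1=-4 S2=42 S3=43 S4=18 blocked=[1]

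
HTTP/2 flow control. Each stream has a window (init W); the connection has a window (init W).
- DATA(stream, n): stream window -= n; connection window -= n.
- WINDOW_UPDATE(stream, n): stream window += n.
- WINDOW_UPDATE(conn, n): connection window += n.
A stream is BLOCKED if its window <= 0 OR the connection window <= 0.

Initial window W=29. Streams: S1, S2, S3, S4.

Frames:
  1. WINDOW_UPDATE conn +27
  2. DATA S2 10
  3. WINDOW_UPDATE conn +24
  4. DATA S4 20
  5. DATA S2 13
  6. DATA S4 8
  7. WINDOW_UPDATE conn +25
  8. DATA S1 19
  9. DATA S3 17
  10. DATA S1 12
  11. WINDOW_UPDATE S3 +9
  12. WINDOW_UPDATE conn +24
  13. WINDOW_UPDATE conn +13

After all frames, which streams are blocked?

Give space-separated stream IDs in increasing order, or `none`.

Op 1: conn=56 S1=29 S2=29 S3=29 S4=29 blocked=[]
Op 2: conn=46 S1=29 S2=19 S3=29 S4=29 blocked=[]
Op 3: conn=70 S1=29 S2=19 S3=29 S4=29 blocked=[]
Op 4: conn=50 S1=29 S2=19 S3=29 S4=9 blocked=[]
Op 5: conn=37 S1=29 S2=6 S3=29 S4=9 blocked=[]
Op 6: conn=29 S1=29 S2=6 S3=29 S4=1 blocked=[]
Op 7: conn=54 S1=29 S2=6 S3=29 S4=1 blocked=[]
Op 8: conn=35 S1=10 S2=6 S3=29 S4=1 blocked=[]
Op 9: conn=18 S1=10 S2=6 S3=12 S4=1 blocked=[]
Op 10: conn=6 S1=-2 S2=6 S3=12 S4=1 blocked=[1]
Op 11: conn=6 S1=-2 S2=6 S3=21 S4=1 blocked=[1]
Op 12: conn=30 S1=-2 S2=6 S3=21 S4=1 blocked=[1]
Op 13: conn=43 S1=-2 S2=6 S3=21 S4=1 blocked=[1]

Answer: S1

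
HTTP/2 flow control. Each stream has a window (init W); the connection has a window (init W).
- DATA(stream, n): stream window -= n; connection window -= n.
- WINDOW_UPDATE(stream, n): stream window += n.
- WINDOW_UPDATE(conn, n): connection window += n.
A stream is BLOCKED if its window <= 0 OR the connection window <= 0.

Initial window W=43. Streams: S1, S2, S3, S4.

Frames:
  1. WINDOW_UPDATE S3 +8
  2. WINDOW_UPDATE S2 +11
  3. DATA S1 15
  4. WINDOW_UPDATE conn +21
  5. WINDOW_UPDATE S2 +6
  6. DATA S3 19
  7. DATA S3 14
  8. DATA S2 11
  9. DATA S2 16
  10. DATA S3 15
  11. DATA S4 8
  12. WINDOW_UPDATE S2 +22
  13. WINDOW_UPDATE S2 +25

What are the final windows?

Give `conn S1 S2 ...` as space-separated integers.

Answer: -34 28 80 3 35

Derivation:
Op 1: conn=43 S1=43 S2=43 S3=51 S4=43 blocked=[]
Op 2: conn=43 S1=43 S2=54 S3=51 S4=43 blocked=[]
Op 3: conn=28 S1=28 S2=54 S3=51 S4=43 blocked=[]
Op 4: conn=49 S1=28 S2=54 S3=51 S4=43 blocked=[]
Op 5: conn=49 S1=28 S2=60 S3=51 S4=43 blocked=[]
Op 6: conn=30 S1=28 S2=60 S3=32 S4=43 blocked=[]
Op 7: conn=16 S1=28 S2=60 S3=18 S4=43 blocked=[]
Op 8: conn=5 S1=28 S2=49 S3=18 S4=43 blocked=[]
Op 9: conn=-11 S1=28 S2=33 S3=18 S4=43 blocked=[1, 2, 3, 4]
Op 10: conn=-26 S1=28 S2=33 S3=3 S4=43 blocked=[1, 2, 3, 4]
Op 11: conn=-34 S1=28 S2=33 S3=3 S4=35 blocked=[1, 2, 3, 4]
Op 12: conn=-34 S1=28 S2=55 S3=3 S4=35 blocked=[1, 2, 3, 4]
Op 13: conn=-34 S1=28 S2=80 S3=3 S4=35 blocked=[1, 2, 3, 4]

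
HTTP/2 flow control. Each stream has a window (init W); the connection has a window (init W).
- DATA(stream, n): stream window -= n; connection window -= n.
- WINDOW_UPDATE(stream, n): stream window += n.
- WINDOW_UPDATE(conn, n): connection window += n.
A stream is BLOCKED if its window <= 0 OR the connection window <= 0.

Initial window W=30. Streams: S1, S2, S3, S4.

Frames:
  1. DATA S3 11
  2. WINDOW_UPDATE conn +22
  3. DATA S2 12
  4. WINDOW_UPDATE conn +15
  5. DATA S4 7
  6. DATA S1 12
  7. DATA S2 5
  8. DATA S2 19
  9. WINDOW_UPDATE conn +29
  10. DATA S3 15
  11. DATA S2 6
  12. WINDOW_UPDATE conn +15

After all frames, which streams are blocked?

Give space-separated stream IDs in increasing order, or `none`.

Op 1: conn=19 S1=30 S2=30 S3=19 S4=30 blocked=[]
Op 2: conn=41 S1=30 S2=30 S3=19 S4=30 blocked=[]
Op 3: conn=29 S1=30 S2=18 S3=19 S4=30 blocked=[]
Op 4: conn=44 S1=30 S2=18 S3=19 S4=30 blocked=[]
Op 5: conn=37 S1=30 S2=18 S3=19 S4=23 blocked=[]
Op 6: conn=25 S1=18 S2=18 S3=19 S4=23 blocked=[]
Op 7: conn=20 S1=18 S2=13 S3=19 S4=23 blocked=[]
Op 8: conn=1 S1=18 S2=-6 S3=19 S4=23 blocked=[2]
Op 9: conn=30 S1=18 S2=-6 S3=19 S4=23 blocked=[2]
Op 10: conn=15 S1=18 S2=-6 S3=4 S4=23 blocked=[2]
Op 11: conn=9 S1=18 S2=-12 S3=4 S4=23 blocked=[2]
Op 12: conn=24 S1=18 S2=-12 S3=4 S4=23 blocked=[2]

Answer: S2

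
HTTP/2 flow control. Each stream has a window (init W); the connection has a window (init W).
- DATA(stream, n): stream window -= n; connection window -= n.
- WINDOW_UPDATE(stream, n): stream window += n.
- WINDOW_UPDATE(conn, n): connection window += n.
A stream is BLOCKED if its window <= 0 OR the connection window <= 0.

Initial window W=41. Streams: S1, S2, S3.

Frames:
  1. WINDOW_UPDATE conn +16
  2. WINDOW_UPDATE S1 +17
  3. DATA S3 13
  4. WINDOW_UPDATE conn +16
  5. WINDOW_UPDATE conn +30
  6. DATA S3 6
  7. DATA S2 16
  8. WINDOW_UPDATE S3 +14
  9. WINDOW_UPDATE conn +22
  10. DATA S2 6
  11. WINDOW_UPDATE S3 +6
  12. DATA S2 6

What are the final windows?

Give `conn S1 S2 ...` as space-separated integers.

Op 1: conn=57 S1=41 S2=41 S3=41 blocked=[]
Op 2: conn=57 S1=58 S2=41 S3=41 blocked=[]
Op 3: conn=44 S1=58 S2=41 S3=28 blocked=[]
Op 4: conn=60 S1=58 S2=41 S3=28 blocked=[]
Op 5: conn=90 S1=58 S2=41 S3=28 blocked=[]
Op 6: conn=84 S1=58 S2=41 S3=22 blocked=[]
Op 7: conn=68 S1=58 S2=25 S3=22 blocked=[]
Op 8: conn=68 S1=58 S2=25 S3=36 blocked=[]
Op 9: conn=90 S1=58 S2=25 S3=36 blocked=[]
Op 10: conn=84 S1=58 S2=19 S3=36 blocked=[]
Op 11: conn=84 S1=58 S2=19 S3=42 blocked=[]
Op 12: conn=78 S1=58 S2=13 S3=42 blocked=[]

Answer: 78 58 13 42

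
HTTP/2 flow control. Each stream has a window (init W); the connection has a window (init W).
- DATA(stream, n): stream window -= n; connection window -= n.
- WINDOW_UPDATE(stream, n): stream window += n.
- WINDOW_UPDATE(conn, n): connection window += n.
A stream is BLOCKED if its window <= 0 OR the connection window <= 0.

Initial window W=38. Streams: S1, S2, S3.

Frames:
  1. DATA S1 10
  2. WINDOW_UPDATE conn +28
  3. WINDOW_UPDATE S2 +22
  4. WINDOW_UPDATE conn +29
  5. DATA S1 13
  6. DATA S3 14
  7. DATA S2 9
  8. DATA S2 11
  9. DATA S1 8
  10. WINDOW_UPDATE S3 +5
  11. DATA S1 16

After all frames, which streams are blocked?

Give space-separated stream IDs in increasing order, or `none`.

Answer: S1

Derivation:
Op 1: conn=28 S1=28 S2=38 S3=38 blocked=[]
Op 2: conn=56 S1=28 S2=38 S3=38 blocked=[]
Op 3: conn=56 S1=28 S2=60 S3=38 blocked=[]
Op 4: conn=85 S1=28 S2=60 S3=38 blocked=[]
Op 5: conn=72 S1=15 S2=60 S3=38 blocked=[]
Op 6: conn=58 S1=15 S2=60 S3=24 blocked=[]
Op 7: conn=49 S1=15 S2=51 S3=24 blocked=[]
Op 8: conn=38 S1=15 S2=40 S3=24 blocked=[]
Op 9: conn=30 S1=7 S2=40 S3=24 blocked=[]
Op 10: conn=30 S1=7 S2=40 S3=29 blocked=[]
Op 11: conn=14 S1=-9 S2=40 S3=29 blocked=[1]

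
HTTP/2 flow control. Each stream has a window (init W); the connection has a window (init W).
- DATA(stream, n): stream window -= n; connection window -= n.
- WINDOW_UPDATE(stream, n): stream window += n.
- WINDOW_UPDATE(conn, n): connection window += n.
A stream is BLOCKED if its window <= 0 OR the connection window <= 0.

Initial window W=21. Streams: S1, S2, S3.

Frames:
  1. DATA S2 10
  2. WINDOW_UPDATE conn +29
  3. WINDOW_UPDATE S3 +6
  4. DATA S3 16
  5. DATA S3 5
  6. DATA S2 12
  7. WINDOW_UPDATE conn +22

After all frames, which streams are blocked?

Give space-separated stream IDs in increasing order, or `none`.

Op 1: conn=11 S1=21 S2=11 S3=21 blocked=[]
Op 2: conn=40 S1=21 S2=11 S3=21 blocked=[]
Op 3: conn=40 S1=21 S2=11 S3=27 blocked=[]
Op 4: conn=24 S1=21 S2=11 S3=11 blocked=[]
Op 5: conn=19 S1=21 S2=11 S3=6 blocked=[]
Op 6: conn=7 S1=21 S2=-1 S3=6 blocked=[2]
Op 7: conn=29 S1=21 S2=-1 S3=6 blocked=[2]

Answer: S2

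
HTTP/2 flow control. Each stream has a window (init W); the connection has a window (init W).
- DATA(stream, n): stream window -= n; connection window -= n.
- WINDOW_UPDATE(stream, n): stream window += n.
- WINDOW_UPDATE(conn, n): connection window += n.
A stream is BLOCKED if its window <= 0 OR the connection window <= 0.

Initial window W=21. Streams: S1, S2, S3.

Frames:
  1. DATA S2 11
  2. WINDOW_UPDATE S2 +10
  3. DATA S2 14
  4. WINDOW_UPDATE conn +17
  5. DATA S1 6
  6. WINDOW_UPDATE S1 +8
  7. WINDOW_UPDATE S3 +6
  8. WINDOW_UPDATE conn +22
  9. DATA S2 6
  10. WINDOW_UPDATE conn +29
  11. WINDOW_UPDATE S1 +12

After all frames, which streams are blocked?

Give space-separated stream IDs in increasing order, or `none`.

Op 1: conn=10 S1=21 S2=10 S3=21 blocked=[]
Op 2: conn=10 S1=21 S2=20 S3=21 blocked=[]
Op 3: conn=-4 S1=21 S2=6 S3=21 blocked=[1, 2, 3]
Op 4: conn=13 S1=21 S2=6 S3=21 blocked=[]
Op 5: conn=7 S1=15 S2=6 S3=21 blocked=[]
Op 6: conn=7 S1=23 S2=6 S3=21 blocked=[]
Op 7: conn=7 S1=23 S2=6 S3=27 blocked=[]
Op 8: conn=29 S1=23 S2=6 S3=27 blocked=[]
Op 9: conn=23 S1=23 S2=0 S3=27 blocked=[2]
Op 10: conn=52 S1=23 S2=0 S3=27 blocked=[2]
Op 11: conn=52 S1=35 S2=0 S3=27 blocked=[2]

Answer: S2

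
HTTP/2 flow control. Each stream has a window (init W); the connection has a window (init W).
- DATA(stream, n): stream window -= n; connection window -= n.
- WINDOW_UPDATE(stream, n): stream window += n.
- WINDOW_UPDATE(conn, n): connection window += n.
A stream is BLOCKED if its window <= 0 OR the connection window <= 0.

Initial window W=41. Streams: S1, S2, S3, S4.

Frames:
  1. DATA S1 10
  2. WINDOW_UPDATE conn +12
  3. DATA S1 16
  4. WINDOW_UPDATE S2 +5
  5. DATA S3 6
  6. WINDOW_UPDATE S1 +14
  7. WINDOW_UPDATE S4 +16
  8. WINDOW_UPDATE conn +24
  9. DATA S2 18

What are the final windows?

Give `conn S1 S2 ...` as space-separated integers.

Answer: 27 29 28 35 57

Derivation:
Op 1: conn=31 S1=31 S2=41 S3=41 S4=41 blocked=[]
Op 2: conn=43 S1=31 S2=41 S3=41 S4=41 blocked=[]
Op 3: conn=27 S1=15 S2=41 S3=41 S4=41 blocked=[]
Op 4: conn=27 S1=15 S2=46 S3=41 S4=41 blocked=[]
Op 5: conn=21 S1=15 S2=46 S3=35 S4=41 blocked=[]
Op 6: conn=21 S1=29 S2=46 S3=35 S4=41 blocked=[]
Op 7: conn=21 S1=29 S2=46 S3=35 S4=57 blocked=[]
Op 8: conn=45 S1=29 S2=46 S3=35 S4=57 blocked=[]
Op 9: conn=27 S1=29 S2=28 S3=35 S4=57 blocked=[]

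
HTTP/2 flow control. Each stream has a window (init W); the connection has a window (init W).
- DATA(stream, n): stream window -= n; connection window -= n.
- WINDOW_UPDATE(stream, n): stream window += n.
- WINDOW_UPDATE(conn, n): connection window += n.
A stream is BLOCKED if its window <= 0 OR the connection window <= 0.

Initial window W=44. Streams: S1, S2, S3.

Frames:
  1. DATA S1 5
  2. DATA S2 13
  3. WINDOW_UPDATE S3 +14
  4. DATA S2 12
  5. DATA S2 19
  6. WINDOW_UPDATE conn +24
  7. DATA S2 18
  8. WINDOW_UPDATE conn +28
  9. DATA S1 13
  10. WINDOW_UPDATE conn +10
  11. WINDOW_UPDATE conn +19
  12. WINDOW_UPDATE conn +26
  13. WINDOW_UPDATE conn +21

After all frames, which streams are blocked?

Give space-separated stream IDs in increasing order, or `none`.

Answer: S2

Derivation:
Op 1: conn=39 S1=39 S2=44 S3=44 blocked=[]
Op 2: conn=26 S1=39 S2=31 S3=44 blocked=[]
Op 3: conn=26 S1=39 S2=31 S3=58 blocked=[]
Op 4: conn=14 S1=39 S2=19 S3=58 blocked=[]
Op 5: conn=-5 S1=39 S2=0 S3=58 blocked=[1, 2, 3]
Op 6: conn=19 S1=39 S2=0 S3=58 blocked=[2]
Op 7: conn=1 S1=39 S2=-18 S3=58 blocked=[2]
Op 8: conn=29 S1=39 S2=-18 S3=58 blocked=[2]
Op 9: conn=16 S1=26 S2=-18 S3=58 blocked=[2]
Op 10: conn=26 S1=26 S2=-18 S3=58 blocked=[2]
Op 11: conn=45 S1=26 S2=-18 S3=58 blocked=[2]
Op 12: conn=71 S1=26 S2=-18 S3=58 blocked=[2]
Op 13: conn=92 S1=26 S2=-18 S3=58 blocked=[2]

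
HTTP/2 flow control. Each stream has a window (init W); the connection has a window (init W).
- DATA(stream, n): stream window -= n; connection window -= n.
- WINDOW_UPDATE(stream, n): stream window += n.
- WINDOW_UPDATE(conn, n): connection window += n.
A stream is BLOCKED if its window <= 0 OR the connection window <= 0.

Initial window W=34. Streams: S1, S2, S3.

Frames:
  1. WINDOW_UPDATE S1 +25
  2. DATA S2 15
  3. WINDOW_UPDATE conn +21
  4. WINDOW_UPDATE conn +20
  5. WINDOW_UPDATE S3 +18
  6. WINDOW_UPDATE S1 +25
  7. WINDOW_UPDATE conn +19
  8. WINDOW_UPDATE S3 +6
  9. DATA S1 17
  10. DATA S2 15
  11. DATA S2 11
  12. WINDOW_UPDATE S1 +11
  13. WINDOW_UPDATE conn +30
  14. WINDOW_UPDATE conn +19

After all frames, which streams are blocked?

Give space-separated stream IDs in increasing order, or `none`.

Op 1: conn=34 S1=59 S2=34 S3=34 blocked=[]
Op 2: conn=19 S1=59 S2=19 S3=34 blocked=[]
Op 3: conn=40 S1=59 S2=19 S3=34 blocked=[]
Op 4: conn=60 S1=59 S2=19 S3=34 blocked=[]
Op 5: conn=60 S1=59 S2=19 S3=52 blocked=[]
Op 6: conn=60 S1=84 S2=19 S3=52 blocked=[]
Op 7: conn=79 S1=84 S2=19 S3=52 blocked=[]
Op 8: conn=79 S1=84 S2=19 S3=58 blocked=[]
Op 9: conn=62 S1=67 S2=19 S3=58 blocked=[]
Op 10: conn=47 S1=67 S2=4 S3=58 blocked=[]
Op 11: conn=36 S1=67 S2=-7 S3=58 blocked=[2]
Op 12: conn=36 S1=78 S2=-7 S3=58 blocked=[2]
Op 13: conn=66 S1=78 S2=-7 S3=58 blocked=[2]
Op 14: conn=85 S1=78 S2=-7 S3=58 blocked=[2]

Answer: S2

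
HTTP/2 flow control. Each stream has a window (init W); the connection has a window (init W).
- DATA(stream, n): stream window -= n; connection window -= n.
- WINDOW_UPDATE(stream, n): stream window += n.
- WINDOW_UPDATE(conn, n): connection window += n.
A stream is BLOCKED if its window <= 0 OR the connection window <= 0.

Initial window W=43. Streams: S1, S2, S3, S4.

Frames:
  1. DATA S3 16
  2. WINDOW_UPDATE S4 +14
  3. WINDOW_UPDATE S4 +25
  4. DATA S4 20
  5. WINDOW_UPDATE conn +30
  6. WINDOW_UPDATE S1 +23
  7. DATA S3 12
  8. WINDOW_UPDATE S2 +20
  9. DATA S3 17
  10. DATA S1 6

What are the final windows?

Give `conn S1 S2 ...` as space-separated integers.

Answer: 2 60 63 -2 62

Derivation:
Op 1: conn=27 S1=43 S2=43 S3=27 S4=43 blocked=[]
Op 2: conn=27 S1=43 S2=43 S3=27 S4=57 blocked=[]
Op 3: conn=27 S1=43 S2=43 S3=27 S4=82 blocked=[]
Op 4: conn=7 S1=43 S2=43 S3=27 S4=62 blocked=[]
Op 5: conn=37 S1=43 S2=43 S3=27 S4=62 blocked=[]
Op 6: conn=37 S1=66 S2=43 S3=27 S4=62 blocked=[]
Op 7: conn=25 S1=66 S2=43 S3=15 S4=62 blocked=[]
Op 8: conn=25 S1=66 S2=63 S3=15 S4=62 blocked=[]
Op 9: conn=8 S1=66 S2=63 S3=-2 S4=62 blocked=[3]
Op 10: conn=2 S1=60 S2=63 S3=-2 S4=62 blocked=[3]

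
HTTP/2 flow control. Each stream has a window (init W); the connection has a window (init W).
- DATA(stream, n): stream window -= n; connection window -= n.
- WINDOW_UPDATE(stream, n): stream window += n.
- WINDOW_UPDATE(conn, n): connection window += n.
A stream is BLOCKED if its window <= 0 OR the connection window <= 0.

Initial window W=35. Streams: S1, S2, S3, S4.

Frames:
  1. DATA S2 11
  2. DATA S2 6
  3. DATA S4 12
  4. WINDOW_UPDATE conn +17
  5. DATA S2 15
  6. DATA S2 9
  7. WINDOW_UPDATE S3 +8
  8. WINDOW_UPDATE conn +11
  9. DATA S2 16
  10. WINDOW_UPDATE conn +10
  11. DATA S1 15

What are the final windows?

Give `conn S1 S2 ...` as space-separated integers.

Answer: -11 20 -22 43 23

Derivation:
Op 1: conn=24 S1=35 S2=24 S3=35 S4=35 blocked=[]
Op 2: conn=18 S1=35 S2=18 S3=35 S4=35 blocked=[]
Op 3: conn=6 S1=35 S2=18 S3=35 S4=23 blocked=[]
Op 4: conn=23 S1=35 S2=18 S3=35 S4=23 blocked=[]
Op 5: conn=8 S1=35 S2=3 S3=35 S4=23 blocked=[]
Op 6: conn=-1 S1=35 S2=-6 S3=35 S4=23 blocked=[1, 2, 3, 4]
Op 7: conn=-1 S1=35 S2=-6 S3=43 S4=23 blocked=[1, 2, 3, 4]
Op 8: conn=10 S1=35 S2=-6 S3=43 S4=23 blocked=[2]
Op 9: conn=-6 S1=35 S2=-22 S3=43 S4=23 blocked=[1, 2, 3, 4]
Op 10: conn=4 S1=35 S2=-22 S3=43 S4=23 blocked=[2]
Op 11: conn=-11 S1=20 S2=-22 S3=43 S4=23 blocked=[1, 2, 3, 4]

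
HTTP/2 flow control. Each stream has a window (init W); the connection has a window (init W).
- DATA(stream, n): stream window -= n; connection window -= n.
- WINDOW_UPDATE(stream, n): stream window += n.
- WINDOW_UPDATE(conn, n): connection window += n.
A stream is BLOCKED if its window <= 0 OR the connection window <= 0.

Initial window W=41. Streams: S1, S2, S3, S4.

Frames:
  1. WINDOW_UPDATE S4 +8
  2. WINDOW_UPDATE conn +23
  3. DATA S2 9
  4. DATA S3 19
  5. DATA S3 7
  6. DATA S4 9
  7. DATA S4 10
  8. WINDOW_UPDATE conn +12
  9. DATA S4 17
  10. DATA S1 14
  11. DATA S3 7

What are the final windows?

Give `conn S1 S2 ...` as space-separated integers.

Op 1: conn=41 S1=41 S2=41 S3=41 S4=49 blocked=[]
Op 2: conn=64 S1=41 S2=41 S3=41 S4=49 blocked=[]
Op 3: conn=55 S1=41 S2=32 S3=41 S4=49 blocked=[]
Op 4: conn=36 S1=41 S2=32 S3=22 S4=49 blocked=[]
Op 5: conn=29 S1=41 S2=32 S3=15 S4=49 blocked=[]
Op 6: conn=20 S1=41 S2=32 S3=15 S4=40 blocked=[]
Op 7: conn=10 S1=41 S2=32 S3=15 S4=30 blocked=[]
Op 8: conn=22 S1=41 S2=32 S3=15 S4=30 blocked=[]
Op 9: conn=5 S1=41 S2=32 S3=15 S4=13 blocked=[]
Op 10: conn=-9 S1=27 S2=32 S3=15 S4=13 blocked=[1, 2, 3, 4]
Op 11: conn=-16 S1=27 S2=32 S3=8 S4=13 blocked=[1, 2, 3, 4]

Answer: -16 27 32 8 13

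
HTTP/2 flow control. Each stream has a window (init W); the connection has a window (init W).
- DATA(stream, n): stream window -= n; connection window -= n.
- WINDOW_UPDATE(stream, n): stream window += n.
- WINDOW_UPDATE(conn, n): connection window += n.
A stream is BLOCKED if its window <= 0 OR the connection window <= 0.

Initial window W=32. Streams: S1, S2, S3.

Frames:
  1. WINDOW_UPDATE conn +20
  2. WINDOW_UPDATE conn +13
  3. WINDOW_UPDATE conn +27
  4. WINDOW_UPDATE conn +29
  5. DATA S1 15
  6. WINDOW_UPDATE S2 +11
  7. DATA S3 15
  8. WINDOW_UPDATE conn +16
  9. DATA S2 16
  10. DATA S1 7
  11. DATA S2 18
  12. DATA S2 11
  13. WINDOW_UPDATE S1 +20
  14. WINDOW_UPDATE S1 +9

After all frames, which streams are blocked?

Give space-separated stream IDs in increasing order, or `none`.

Op 1: conn=52 S1=32 S2=32 S3=32 blocked=[]
Op 2: conn=65 S1=32 S2=32 S3=32 blocked=[]
Op 3: conn=92 S1=32 S2=32 S3=32 blocked=[]
Op 4: conn=121 S1=32 S2=32 S3=32 blocked=[]
Op 5: conn=106 S1=17 S2=32 S3=32 blocked=[]
Op 6: conn=106 S1=17 S2=43 S3=32 blocked=[]
Op 7: conn=91 S1=17 S2=43 S3=17 blocked=[]
Op 8: conn=107 S1=17 S2=43 S3=17 blocked=[]
Op 9: conn=91 S1=17 S2=27 S3=17 blocked=[]
Op 10: conn=84 S1=10 S2=27 S3=17 blocked=[]
Op 11: conn=66 S1=10 S2=9 S3=17 blocked=[]
Op 12: conn=55 S1=10 S2=-2 S3=17 blocked=[2]
Op 13: conn=55 S1=30 S2=-2 S3=17 blocked=[2]
Op 14: conn=55 S1=39 S2=-2 S3=17 blocked=[2]

Answer: S2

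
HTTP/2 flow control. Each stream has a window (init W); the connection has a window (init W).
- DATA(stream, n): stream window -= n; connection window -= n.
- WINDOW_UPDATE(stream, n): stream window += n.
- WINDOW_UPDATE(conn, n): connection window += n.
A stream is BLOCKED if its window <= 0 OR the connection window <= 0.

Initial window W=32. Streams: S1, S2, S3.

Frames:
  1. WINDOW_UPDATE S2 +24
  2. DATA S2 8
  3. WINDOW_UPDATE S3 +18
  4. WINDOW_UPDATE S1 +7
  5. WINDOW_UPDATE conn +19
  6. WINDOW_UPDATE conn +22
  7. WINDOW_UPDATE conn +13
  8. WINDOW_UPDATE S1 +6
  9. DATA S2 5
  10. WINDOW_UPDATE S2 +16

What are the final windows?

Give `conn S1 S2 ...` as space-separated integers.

Answer: 73 45 59 50

Derivation:
Op 1: conn=32 S1=32 S2=56 S3=32 blocked=[]
Op 2: conn=24 S1=32 S2=48 S3=32 blocked=[]
Op 3: conn=24 S1=32 S2=48 S3=50 blocked=[]
Op 4: conn=24 S1=39 S2=48 S3=50 blocked=[]
Op 5: conn=43 S1=39 S2=48 S3=50 blocked=[]
Op 6: conn=65 S1=39 S2=48 S3=50 blocked=[]
Op 7: conn=78 S1=39 S2=48 S3=50 blocked=[]
Op 8: conn=78 S1=45 S2=48 S3=50 blocked=[]
Op 9: conn=73 S1=45 S2=43 S3=50 blocked=[]
Op 10: conn=73 S1=45 S2=59 S3=50 blocked=[]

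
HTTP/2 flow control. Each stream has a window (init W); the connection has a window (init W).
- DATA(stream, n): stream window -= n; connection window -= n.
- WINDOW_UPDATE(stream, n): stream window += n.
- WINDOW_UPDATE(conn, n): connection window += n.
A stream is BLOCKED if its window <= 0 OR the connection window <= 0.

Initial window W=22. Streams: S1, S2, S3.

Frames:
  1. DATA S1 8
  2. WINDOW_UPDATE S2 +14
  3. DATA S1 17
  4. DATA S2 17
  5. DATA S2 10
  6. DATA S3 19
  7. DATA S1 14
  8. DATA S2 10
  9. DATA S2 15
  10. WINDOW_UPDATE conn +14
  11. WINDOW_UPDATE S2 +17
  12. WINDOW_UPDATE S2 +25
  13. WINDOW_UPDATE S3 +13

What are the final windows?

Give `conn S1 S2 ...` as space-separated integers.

Op 1: conn=14 S1=14 S2=22 S3=22 blocked=[]
Op 2: conn=14 S1=14 S2=36 S3=22 blocked=[]
Op 3: conn=-3 S1=-3 S2=36 S3=22 blocked=[1, 2, 3]
Op 4: conn=-20 S1=-3 S2=19 S3=22 blocked=[1, 2, 3]
Op 5: conn=-30 S1=-3 S2=9 S3=22 blocked=[1, 2, 3]
Op 6: conn=-49 S1=-3 S2=9 S3=3 blocked=[1, 2, 3]
Op 7: conn=-63 S1=-17 S2=9 S3=3 blocked=[1, 2, 3]
Op 8: conn=-73 S1=-17 S2=-1 S3=3 blocked=[1, 2, 3]
Op 9: conn=-88 S1=-17 S2=-16 S3=3 blocked=[1, 2, 3]
Op 10: conn=-74 S1=-17 S2=-16 S3=3 blocked=[1, 2, 3]
Op 11: conn=-74 S1=-17 S2=1 S3=3 blocked=[1, 2, 3]
Op 12: conn=-74 S1=-17 S2=26 S3=3 blocked=[1, 2, 3]
Op 13: conn=-74 S1=-17 S2=26 S3=16 blocked=[1, 2, 3]

Answer: -74 -17 26 16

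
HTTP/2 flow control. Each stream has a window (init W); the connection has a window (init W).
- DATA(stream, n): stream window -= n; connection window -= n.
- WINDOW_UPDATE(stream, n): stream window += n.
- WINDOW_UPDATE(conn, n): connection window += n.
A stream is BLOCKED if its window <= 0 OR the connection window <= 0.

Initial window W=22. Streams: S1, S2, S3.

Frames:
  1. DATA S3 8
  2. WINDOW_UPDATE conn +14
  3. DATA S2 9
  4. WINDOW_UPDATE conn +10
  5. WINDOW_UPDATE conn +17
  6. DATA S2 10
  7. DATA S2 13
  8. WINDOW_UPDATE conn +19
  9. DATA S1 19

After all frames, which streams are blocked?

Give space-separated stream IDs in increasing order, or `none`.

Answer: S2

Derivation:
Op 1: conn=14 S1=22 S2=22 S3=14 blocked=[]
Op 2: conn=28 S1=22 S2=22 S3=14 blocked=[]
Op 3: conn=19 S1=22 S2=13 S3=14 blocked=[]
Op 4: conn=29 S1=22 S2=13 S3=14 blocked=[]
Op 5: conn=46 S1=22 S2=13 S3=14 blocked=[]
Op 6: conn=36 S1=22 S2=3 S3=14 blocked=[]
Op 7: conn=23 S1=22 S2=-10 S3=14 blocked=[2]
Op 8: conn=42 S1=22 S2=-10 S3=14 blocked=[2]
Op 9: conn=23 S1=3 S2=-10 S3=14 blocked=[2]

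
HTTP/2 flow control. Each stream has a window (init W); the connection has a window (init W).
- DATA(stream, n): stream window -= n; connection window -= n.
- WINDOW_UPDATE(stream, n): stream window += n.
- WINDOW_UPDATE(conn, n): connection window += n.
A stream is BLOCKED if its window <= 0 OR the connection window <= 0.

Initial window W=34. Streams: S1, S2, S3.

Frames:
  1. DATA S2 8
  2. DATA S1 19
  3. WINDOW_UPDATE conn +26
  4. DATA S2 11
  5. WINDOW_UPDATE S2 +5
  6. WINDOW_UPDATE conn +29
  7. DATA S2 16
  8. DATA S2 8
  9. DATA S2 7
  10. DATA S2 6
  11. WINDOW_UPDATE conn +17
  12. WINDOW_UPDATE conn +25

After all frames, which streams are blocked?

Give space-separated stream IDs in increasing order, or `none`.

Op 1: conn=26 S1=34 S2=26 S3=34 blocked=[]
Op 2: conn=7 S1=15 S2=26 S3=34 blocked=[]
Op 3: conn=33 S1=15 S2=26 S3=34 blocked=[]
Op 4: conn=22 S1=15 S2=15 S3=34 blocked=[]
Op 5: conn=22 S1=15 S2=20 S3=34 blocked=[]
Op 6: conn=51 S1=15 S2=20 S3=34 blocked=[]
Op 7: conn=35 S1=15 S2=4 S3=34 blocked=[]
Op 8: conn=27 S1=15 S2=-4 S3=34 blocked=[2]
Op 9: conn=20 S1=15 S2=-11 S3=34 blocked=[2]
Op 10: conn=14 S1=15 S2=-17 S3=34 blocked=[2]
Op 11: conn=31 S1=15 S2=-17 S3=34 blocked=[2]
Op 12: conn=56 S1=15 S2=-17 S3=34 blocked=[2]

Answer: S2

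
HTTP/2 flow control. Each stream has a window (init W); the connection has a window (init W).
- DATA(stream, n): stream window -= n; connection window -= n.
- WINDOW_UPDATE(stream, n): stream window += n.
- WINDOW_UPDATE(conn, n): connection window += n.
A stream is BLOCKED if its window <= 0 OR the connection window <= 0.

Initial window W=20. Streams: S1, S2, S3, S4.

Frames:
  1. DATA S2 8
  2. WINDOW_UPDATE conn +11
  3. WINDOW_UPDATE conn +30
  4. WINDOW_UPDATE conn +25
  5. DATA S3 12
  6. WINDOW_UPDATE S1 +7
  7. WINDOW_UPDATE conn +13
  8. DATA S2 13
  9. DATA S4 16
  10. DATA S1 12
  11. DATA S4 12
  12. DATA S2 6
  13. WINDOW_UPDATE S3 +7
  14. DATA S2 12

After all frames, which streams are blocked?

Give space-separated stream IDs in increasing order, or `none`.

Op 1: conn=12 S1=20 S2=12 S3=20 S4=20 blocked=[]
Op 2: conn=23 S1=20 S2=12 S3=20 S4=20 blocked=[]
Op 3: conn=53 S1=20 S2=12 S3=20 S4=20 blocked=[]
Op 4: conn=78 S1=20 S2=12 S3=20 S4=20 blocked=[]
Op 5: conn=66 S1=20 S2=12 S3=8 S4=20 blocked=[]
Op 6: conn=66 S1=27 S2=12 S3=8 S4=20 blocked=[]
Op 7: conn=79 S1=27 S2=12 S3=8 S4=20 blocked=[]
Op 8: conn=66 S1=27 S2=-1 S3=8 S4=20 blocked=[2]
Op 9: conn=50 S1=27 S2=-1 S3=8 S4=4 blocked=[2]
Op 10: conn=38 S1=15 S2=-1 S3=8 S4=4 blocked=[2]
Op 11: conn=26 S1=15 S2=-1 S3=8 S4=-8 blocked=[2, 4]
Op 12: conn=20 S1=15 S2=-7 S3=8 S4=-8 blocked=[2, 4]
Op 13: conn=20 S1=15 S2=-7 S3=15 S4=-8 blocked=[2, 4]
Op 14: conn=8 S1=15 S2=-19 S3=15 S4=-8 blocked=[2, 4]

Answer: S2 S4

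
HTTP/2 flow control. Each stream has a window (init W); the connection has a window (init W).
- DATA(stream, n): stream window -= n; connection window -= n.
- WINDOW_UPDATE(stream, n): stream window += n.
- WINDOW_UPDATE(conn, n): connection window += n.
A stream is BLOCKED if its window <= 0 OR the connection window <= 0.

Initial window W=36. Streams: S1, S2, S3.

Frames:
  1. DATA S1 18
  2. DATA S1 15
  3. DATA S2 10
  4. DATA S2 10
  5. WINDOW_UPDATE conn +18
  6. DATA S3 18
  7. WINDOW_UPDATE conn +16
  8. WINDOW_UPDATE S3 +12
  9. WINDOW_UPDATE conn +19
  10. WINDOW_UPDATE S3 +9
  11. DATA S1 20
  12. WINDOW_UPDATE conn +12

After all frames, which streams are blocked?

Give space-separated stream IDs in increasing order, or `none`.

Op 1: conn=18 S1=18 S2=36 S3=36 blocked=[]
Op 2: conn=3 S1=3 S2=36 S3=36 blocked=[]
Op 3: conn=-7 S1=3 S2=26 S3=36 blocked=[1, 2, 3]
Op 4: conn=-17 S1=3 S2=16 S3=36 blocked=[1, 2, 3]
Op 5: conn=1 S1=3 S2=16 S3=36 blocked=[]
Op 6: conn=-17 S1=3 S2=16 S3=18 blocked=[1, 2, 3]
Op 7: conn=-1 S1=3 S2=16 S3=18 blocked=[1, 2, 3]
Op 8: conn=-1 S1=3 S2=16 S3=30 blocked=[1, 2, 3]
Op 9: conn=18 S1=3 S2=16 S3=30 blocked=[]
Op 10: conn=18 S1=3 S2=16 S3=39 blocked=[]
Op 11: conn=-2 S1=-17 S2=16 S3=39 blocked=[1, 2, 3]
Op 12: conn=10 S1=-17 S2=16 S3=39 blocked=[1]

Answer: S1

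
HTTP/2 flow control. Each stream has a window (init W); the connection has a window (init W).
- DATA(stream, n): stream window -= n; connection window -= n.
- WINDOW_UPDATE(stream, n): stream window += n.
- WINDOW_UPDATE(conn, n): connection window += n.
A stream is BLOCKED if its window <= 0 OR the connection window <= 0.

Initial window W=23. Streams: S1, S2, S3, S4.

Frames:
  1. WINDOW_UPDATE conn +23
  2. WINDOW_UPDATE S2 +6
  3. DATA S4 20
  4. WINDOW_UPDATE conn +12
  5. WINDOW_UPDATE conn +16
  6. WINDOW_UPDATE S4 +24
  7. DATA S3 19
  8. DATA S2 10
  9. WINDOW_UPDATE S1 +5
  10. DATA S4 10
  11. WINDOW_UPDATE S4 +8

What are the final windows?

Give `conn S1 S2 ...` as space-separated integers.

Op 1: conn=46 S1=23 S2=23 S3=23 S4=23 blocked=[]
Op 2: conn=46 S1=23 S2=29 S3=23 S4=23 blocked=[]
Op 3: conn=26 S1=23 S2=29 S3=23 S4=3 blocked=[]
Op 4: conn=38 S1=23 S2=29 S3=23 S4=3 blocked=[]
Op 5: conn=54 S1=23 S2=29 S3=23 S4=3 blocked=[]
Op 6: conn=54 S1=23 S2=29 S3=23 S4=27 blocked=[]
Op 7: conn=35 S1=23 S2=29 S3=4 S4=27 blocked=[]
Op 8: conn=25 S1=23 S2=19 S3=4 S4=27 blocked=[]
Op 9: conn=25 S1=28 S2=19 S3=4 S4=27 blocked=[]
Op 10: conn=15 S1=28 S2=19 S3=4 S4=17 blocked=[]
Op 11: conn=15 S1=28 S2=19 S3=4 S4=25 blocked=[]

Answer: 15 28 19 4 25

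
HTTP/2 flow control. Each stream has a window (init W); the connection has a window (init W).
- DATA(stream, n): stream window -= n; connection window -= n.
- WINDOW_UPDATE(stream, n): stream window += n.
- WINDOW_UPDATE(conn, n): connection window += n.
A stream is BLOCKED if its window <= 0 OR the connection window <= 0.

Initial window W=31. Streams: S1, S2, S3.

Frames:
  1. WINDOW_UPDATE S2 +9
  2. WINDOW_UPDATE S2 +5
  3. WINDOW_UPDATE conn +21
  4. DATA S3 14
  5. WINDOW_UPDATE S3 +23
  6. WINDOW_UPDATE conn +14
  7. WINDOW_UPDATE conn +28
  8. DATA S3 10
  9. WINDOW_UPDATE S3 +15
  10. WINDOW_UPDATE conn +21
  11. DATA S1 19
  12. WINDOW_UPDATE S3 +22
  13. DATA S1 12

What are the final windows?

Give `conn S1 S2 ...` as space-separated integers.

Op 1: conn=31 S1=31 S2=40 S3=31 blocked=[]
Op 2: conn=31 S1=31 S2=45 S3=31 blocked=[]
Op 3: conn=52 S1=31 S2=45 S3=31 blocked=[]
Op 4: conn=38 S1=31 S2=45 S3=17 blocked=[]
Op 5: conn=38 S1=31 S2=45 S3=40 blocked=[]
Op 6: conn=52 S1=31 S2=45 S3=40 blocked=[]
Op 7: conn=80 S1=31 S2=45 S3=40 blocked=[]
Op 8: conn=70 S1=31 S2=45 S3=30 blocked=[]
Op 9: conn=70 S1=31 S2=45 S3=45 blocked=[]
Op 10: conn=91 S1=31 S2=45 S3=45 blocked=[]
Op 11: conn=72 S1=12 S2=45 S3=45 blocked=[]
Op 12: conn=72 S1=12 S2=45 S3=67 blocked=[]
Op 13: conn=60 S1=0 S2=45 S3=67 blocked=[1]

Answer: 60 0 45 67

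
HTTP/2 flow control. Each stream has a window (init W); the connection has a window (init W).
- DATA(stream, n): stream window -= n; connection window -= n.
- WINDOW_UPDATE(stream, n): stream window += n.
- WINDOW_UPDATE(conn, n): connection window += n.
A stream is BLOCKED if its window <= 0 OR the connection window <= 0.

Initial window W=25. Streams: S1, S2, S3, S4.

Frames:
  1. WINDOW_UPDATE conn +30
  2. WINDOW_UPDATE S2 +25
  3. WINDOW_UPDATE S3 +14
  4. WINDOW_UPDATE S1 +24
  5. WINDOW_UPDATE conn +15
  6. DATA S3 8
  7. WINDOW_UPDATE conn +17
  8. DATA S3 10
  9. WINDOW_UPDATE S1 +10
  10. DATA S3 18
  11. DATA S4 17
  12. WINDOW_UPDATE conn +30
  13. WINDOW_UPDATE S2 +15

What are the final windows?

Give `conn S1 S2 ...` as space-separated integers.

Answer: 64 59 65 3 8

Derivation:
Op 1: conn=55 S1=25 S2=25 S3=25 S4=25 blocked=[]
Op 2: conn=55 S1=25 S2=50 S3=25 S4=25 blocked=[]
Op 3: conn=55 S1=25 S2=50 S3=39 S4=25 blocked=[]
Op 4: conn=55 S1=49 S2=50 S3=39 S4=25 blocked=[]
Op 5: conn=70 S1=49 S2=50 S3=39 S4=25 blocked=[]
Op 6: conn=62 S1=49 S2=50 S3=31 S4=25 blocked=[]
Op 7: conn=79 S1=49 S2=50 S3=31 S4=25 blocked=[]
Op 8: conn=69 S1=49 S2=50 S3=21 S4=25 blocked=[]
Op 9: conn=69 S1=59 S2=50 S3=21 S4=25 blocked=[]
Op 10: conn=51 S1=59 S2=50 S3=3 S4=25 blocked=[]
Op 11: conn=34 S1=59 S2=50 S3=3 S4=8 blocked=[]
Op 12: conn=64 S1=59 S2=50 S3=3 S4=8 blocked=[]
Op 13: conn=64 S1=59 S2=65 S3=3 S4=8 blocked=[]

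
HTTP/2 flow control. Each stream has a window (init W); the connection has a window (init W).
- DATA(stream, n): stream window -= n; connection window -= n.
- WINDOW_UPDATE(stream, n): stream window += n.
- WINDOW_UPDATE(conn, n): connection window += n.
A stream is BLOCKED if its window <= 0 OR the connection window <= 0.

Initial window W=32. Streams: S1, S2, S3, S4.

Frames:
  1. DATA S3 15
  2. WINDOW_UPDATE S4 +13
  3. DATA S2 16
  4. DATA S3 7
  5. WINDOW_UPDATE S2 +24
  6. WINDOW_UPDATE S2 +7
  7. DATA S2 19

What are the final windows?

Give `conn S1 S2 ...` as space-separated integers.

Op 1: conn=17 S1=32 S2=32 S3=17 S4=32 blocked=[]
Op 2: conn=17 S1=32 S2=32 S3=17 S4=45 blocked=[]
Op 3: conn=1 S1=32 S2=16 S3=17 S4=45 blocked=[]
Op 4: conn=-6 S1=32 S2=16 S3=10 S4=45 blocked=[1, 2, 3, 4]
Op 5: conn=-6 S1=32 S2=40 S3=10 S4=45 blocked=[1, 2, 3, 4]
Op 6: conn=-6 S1=32 S2=47 S3=10 S4=45 blocked=[1, 2, 3, 4]
Op 7: conn=-25 S1=32 S2=28 S3=10 S4=45 blocked=[1, 2, 3, 4]

Answer: -25 32 28 10 45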